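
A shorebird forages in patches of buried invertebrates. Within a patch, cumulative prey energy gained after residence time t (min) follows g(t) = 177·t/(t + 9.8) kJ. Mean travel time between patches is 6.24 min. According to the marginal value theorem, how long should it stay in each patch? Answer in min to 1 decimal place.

7.8 min

By the marginal value theorem, leave when the instantaneous gain rate g'(t) equals the habitat-wide average g(t)/(T + t).
g'(t) = 177·9.8/(t + 9.8)². Setting 177·9.8/(t+9.8)² = 177t/[(t+9.8)(6.24+t)] gives 9.8(6.24+t) = t(t+9.8), so t² = 9.8×6.24 = 61.15.
t* = √61.15 = 7.82 min.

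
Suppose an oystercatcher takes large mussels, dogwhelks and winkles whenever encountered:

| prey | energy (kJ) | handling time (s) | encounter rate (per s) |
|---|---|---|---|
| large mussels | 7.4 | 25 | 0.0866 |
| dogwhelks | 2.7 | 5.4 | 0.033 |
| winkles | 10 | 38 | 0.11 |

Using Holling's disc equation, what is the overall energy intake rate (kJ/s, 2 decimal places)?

0.24 kJ/s

R = (0.0866×7.4 + 0.033×2.7 + 0.11×10) / (1 + 0.0866×25 + 0.033×5.4 + 0.11×38) = 1.83/7.523 = 0.2432 kJ/s.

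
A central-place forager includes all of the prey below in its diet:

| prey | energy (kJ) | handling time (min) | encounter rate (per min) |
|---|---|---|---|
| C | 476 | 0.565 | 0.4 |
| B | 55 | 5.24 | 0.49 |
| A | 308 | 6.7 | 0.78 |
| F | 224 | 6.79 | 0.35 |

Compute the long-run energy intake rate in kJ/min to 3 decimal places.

Energy encountered per unit search time: 0.4×476 + 0.49×55 + 0.78×308 + 0.35×224 = 536 kJ/min.
Handling time per unit search time: 0.4×0.565 + 0.49×5.24 + 0.78×6.7 + 0.35×6.79 = 10.4.
Rate = 536/(1 + 10.4) = 47.03 kJ/min.

47.033 kJ/min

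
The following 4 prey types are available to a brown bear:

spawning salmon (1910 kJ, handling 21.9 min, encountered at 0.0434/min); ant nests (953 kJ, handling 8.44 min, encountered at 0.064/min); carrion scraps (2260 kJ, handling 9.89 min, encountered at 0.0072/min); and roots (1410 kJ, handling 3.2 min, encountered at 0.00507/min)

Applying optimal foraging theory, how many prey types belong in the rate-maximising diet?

4

E/h in descending order: roots 441, carrion scraps 229, ant nests 113, spawning salmon 87.2 kJ/min. The optimal diet is the largest prefix of this list for which every included type satisfies E_i/h_i > R on the types above it.
Rate on top 1: 7.035. carrion scraps: 229 > 7.035 → include.
Rate on top 2: 21.54. ant nests: 113 > 21.54 → include.
Rate on top 3: 51.86. spawning salmon: 87.2 > 51.86 → include.
Optimal diet: roots, carrion scraps, ant nests, spawning salmon — 4 of 4 types.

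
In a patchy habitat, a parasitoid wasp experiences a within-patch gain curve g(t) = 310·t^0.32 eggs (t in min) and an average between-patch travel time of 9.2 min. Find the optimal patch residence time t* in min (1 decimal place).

Optimal t* satisfies g'(t*) = g(t*)/(T + t*).
g'(t) = 0.32·310·t^-0.68. Setting 0.32·310·t^-0.68 = 310·t^0.32/(9.2+t) gives 0.32(9.2+t) = t, so 0.68·t = 0.32×9.2.
t* = 0.32×9.2/0.68 = 4.329 min.

4.3 min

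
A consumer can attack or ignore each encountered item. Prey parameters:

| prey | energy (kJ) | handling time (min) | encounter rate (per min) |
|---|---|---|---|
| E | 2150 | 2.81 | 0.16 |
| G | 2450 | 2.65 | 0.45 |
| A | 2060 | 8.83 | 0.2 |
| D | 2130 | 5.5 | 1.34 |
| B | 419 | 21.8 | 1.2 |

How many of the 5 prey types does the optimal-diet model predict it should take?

2

E/h in descending order: G 925, E 765, D 387, A 233, B 19.2 kJ/min. The optimal diet is the largest prefix of this list for which every included type satisfies E_i/h_i > R on the types above it.
Rate on top 1: 502.9. E: 765 > 502.9 → include.
Rate on top 2: 547.5. D: 387 < 547.5 → exclude; stop.
Optimal diet: G, E — 2 of 5 types.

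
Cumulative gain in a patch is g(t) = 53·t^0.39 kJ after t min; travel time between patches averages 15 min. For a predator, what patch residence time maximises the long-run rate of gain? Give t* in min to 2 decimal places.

Optimal t* satisfies g'(t*) = g(t*)/(T + t*).
g'(t) = 0.39·53·t^-0.61. Setting 0.39·53·t^-0.61 = 53·t^0.39/(15+t) gives 0.39(15+t) = t, so 0.61·t = 0.39×15.
t* = 0.39×15/0.61 = 9.59 min.

9.59 min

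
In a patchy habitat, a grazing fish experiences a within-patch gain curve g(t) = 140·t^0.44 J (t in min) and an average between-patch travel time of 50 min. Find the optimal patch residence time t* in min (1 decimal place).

39.3 min

Maximise g(t)/(T+t): set derivative to zero → g'(t)(T+t) = g(t).
g'(t) = 0.44·140·t^-0.56. Setting 0.44·140·t^-0.56 = 140·t^0.44/(50+t) gives 0.44(50+t) = t, so 0.56·t = 0.44×50.
t* = 0.44×50/0.56 = 39.29 min.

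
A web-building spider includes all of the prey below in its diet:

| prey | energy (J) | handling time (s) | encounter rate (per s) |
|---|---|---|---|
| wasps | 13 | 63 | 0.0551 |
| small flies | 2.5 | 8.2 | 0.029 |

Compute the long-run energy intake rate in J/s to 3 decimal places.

0.168 J/s

Energy encountered per unit search time: 0.0551×13 + 0.029×2.5 = 0.7888 J/s.
Handling time per unit search time: 0.0551×63 + 0.029×8.2 = 3.709.
Rate = 0.7888/(1 + 3.709) = 0.1675 J/s.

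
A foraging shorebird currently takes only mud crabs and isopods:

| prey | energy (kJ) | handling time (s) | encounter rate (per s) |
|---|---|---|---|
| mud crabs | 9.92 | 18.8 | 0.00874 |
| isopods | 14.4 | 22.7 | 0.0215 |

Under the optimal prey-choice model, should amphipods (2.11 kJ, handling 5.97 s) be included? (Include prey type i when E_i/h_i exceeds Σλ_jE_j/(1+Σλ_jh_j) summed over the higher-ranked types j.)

Current rate: (0.00874×9.92 + 0.0215×14.4)/(1 + 0.00874×18.8 + 0.0215×22.7) = 0.2398 kJ/s.
Profitability of amphipods: 2.11/5.97 = 0.3534 kJ/s.
0.3534 > 0.2398, so adding amphipods raises the average — include it.

Yes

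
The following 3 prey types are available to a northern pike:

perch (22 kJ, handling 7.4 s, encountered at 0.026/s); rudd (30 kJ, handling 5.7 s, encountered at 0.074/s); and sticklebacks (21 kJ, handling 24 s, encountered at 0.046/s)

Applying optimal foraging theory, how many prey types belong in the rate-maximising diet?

Profitabilities (E/h, kJ/s): rudd 5.26, perch 2.97, sticklebacks 0.875. Add prey in this order while the next type's profitability exceeds the intake rate on those already taken.
Rate on top 1: 1.561. perch: 2.97 > 1.561 → include.
Rate on top 2: 1.73. sticklebacks: 0.875 < 1.73 → exclude; stop.
Optimal diet: rudd, perch — 2 of 3 types.

2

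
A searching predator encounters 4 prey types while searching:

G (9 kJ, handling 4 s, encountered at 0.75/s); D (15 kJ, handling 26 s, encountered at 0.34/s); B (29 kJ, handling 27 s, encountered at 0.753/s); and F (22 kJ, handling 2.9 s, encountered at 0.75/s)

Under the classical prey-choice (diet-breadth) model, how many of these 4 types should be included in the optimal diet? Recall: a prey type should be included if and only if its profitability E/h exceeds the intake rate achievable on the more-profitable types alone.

1

Rank by E/h (kJ/s): F 7.59, G 2.25, B 1.07, D 0.577. Include each in turn until the next type's E/h falls below the running intake rate.
Rate on top 1: 5.197. G: 2.25 < 5.197 → exclude; stop.
Optimal diet: F — 1 of 4 types.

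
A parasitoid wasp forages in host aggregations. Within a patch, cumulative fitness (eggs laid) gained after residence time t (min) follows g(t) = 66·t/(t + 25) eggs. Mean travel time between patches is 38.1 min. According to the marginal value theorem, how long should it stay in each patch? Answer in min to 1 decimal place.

30.9 min

By the marginal value theorem, leave when the instantaneous gain rate g'(t) equals the habitat-wide average g(t)/(T + t).
g'(t) = 66·25/(t + 25)². Setting 66·25/(t+25)² = 66t/[(t+25)(38.1+t)] gives 25(38.1+t) = t(t+25), so t² = 25×38.1 = 952.5.
t* = √952.5 = 30.86 min.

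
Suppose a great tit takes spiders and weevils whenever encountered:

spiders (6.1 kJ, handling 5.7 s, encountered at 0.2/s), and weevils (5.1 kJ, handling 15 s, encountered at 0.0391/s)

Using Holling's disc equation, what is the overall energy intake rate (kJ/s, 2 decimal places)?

0.52 kJ/s

Energy encountered per unit search time: 0.2×6.1 + 0.0391×5.1 = 1.419 kJ/s.
Handling time per unit search time: 0.2×5.7 + 0.0391×15 = 1.727.
Rate = 1.419/(1 + 1.727) = 0.5206 kJ/s.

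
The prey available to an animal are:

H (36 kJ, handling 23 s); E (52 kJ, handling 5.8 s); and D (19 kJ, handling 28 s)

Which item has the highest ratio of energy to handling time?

E

In descending order of E/h:
E: 52/5.8 = 8.97 kJ/s
H: 36/23 = 1.57 kJ/s
D: 19/28 = 0.679 kJ/s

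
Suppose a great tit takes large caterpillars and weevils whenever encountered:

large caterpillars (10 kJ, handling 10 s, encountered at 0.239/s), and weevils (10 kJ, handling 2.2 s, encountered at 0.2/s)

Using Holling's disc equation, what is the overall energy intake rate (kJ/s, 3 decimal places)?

Energy encountered per unit search time: 0.239×10 + 0.2×10 = 4.39 kJ/s.
Handling time per unit search time: 0.239×10 + 0.2×2.2 = 2.83.
Rate = 4.39/(1 + 2.83) = 1.146 kJ/s.

1.146 kJ/s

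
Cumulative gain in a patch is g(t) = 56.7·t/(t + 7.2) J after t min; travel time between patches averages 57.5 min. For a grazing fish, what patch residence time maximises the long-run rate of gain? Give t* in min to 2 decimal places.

By the marginal value theorem, leave when the instantaneous gain rate g'(t) equals the habitat-wide average g(t)/(T + t).
g'(t) = 56.7·7.2/(t + 7.2)². Setting 56.7·7.2/(t+7.2)² = 56.7t/[(t+7.2)(57.5+t)] gives 7.2(57.5+t) = t(t+7.2), so t² = 7.2×57.5 = 414.
t* = √414 = 20.35 min.

20.35 min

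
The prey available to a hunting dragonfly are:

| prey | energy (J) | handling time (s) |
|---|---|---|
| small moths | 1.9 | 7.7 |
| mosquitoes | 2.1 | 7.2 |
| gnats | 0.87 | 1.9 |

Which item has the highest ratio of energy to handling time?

gnats

Profitability E/h (J/s): small moths = 1.9/7.7 = 0.247, mosquitoes = 2.1/7.2 = 0.292, gnats = 0.87/1.9 = 0.458.
Ranked: gnats > mosquitoes > small moths.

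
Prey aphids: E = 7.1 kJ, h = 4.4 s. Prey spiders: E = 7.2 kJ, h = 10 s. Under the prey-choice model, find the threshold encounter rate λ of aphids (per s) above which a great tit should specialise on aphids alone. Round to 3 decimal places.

The zero-one rule: include spiders iff E₂/h₂ > λE₁/(1+λh₁). Equality gives the switch point.
λE₁h₂ = E₂ + λE₂h₁ ⇒ λ = E₂/(E₁h₂ − E₂h₁) = 7.2/(71 − 31.68) = 0.1831 per s.

0.183 per s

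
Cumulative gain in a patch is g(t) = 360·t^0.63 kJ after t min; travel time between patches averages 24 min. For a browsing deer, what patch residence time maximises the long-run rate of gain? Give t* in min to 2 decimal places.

By the marginal value theorem, leave when the instantaneous gain rate g'(t) equals the habitat-wide average g(t)/(T + t).
g'(t) = 0.63·360·t^-0.37. Setting 0.63·360·t^-0.37 = 360·t^0.63/(24+t) gives 0.63(24+t) = t, so 0.37·t = 0.63×24.
t* = 0.63×24/0.37 = 40.86 min.

40.86 min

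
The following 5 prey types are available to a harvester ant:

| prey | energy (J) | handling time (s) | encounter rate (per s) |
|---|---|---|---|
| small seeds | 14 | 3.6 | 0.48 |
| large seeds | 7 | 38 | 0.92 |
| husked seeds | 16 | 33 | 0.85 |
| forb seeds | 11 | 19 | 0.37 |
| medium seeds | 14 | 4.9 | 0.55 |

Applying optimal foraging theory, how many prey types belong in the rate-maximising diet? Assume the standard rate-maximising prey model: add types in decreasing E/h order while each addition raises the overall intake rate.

2

Rank by E/h (J/s): small seeds 3.89, medium seeds 2.86, forb seeds 0.579, husked seeds 0.485, large seeds 0.184. Include each in turn until the next type's E/h falls below the running intake rate.
Rate on top 1: 2.463. medium seeds: 2.86 > 2.463 → include.
Rate on top 2: 2.659. forb seeds: 0.579 < 2.659 → exclude; stop.
Optimal diet: small seeds, medium seeds — 2 of 5 types.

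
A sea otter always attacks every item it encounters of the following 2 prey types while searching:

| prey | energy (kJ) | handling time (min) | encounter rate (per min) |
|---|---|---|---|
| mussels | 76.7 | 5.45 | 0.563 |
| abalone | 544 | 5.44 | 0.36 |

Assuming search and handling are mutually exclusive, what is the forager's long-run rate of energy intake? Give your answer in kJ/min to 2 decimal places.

39.66 kJ/min

Energy encountered per unit search time: 0.563×76.7 + 0.36×544 = 239 kJ/min.
Handling time per unit search time: 0.563×5.45 + 0.36×5.44 = 5.027.
Rate = 239/(1 + 5.027) = 39.66 kJ/min.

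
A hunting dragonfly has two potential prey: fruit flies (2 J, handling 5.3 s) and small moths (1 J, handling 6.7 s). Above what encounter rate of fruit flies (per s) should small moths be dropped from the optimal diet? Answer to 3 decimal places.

0.123 per s

At the threshold, the rate on fruit flies alone equals the profitability of small moths: λ·2/(1 + λ·5.3) = 1/6.7 = 0.1493.
Rearranging, λ(2 − 0.1493×5.3) = 0.1493, so λ = 0.1493/1.209 = 0.1235 per s.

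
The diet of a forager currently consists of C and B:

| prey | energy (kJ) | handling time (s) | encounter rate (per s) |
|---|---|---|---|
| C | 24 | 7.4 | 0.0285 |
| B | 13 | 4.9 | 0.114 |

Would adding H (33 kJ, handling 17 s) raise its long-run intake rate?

Yes

Current rate: (0.0285×24 + 0.114×13)/(1 + 0.0285×7.4 + 0.114×4.9) = 1.224 kJ/s.
H: E/h = 33/17 = 1.941 kJ/s.
1.941 > 1.224, so adding H raises the average — include it.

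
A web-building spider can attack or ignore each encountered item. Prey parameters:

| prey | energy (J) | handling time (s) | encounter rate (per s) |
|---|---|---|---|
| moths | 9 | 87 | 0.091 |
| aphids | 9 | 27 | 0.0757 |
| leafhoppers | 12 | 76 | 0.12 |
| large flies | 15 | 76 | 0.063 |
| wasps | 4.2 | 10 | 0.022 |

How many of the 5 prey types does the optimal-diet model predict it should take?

2

Rank by E/h (J/s): wasps 0.42, aphids 0.333, large flies 0.197, leafhoppers 0.158, moths 0.103. Include each in turn until the next type's E/h falls below the running intake rate.
Rate on top 1: 0.07574. aphids: 0.333 > 0.07574 → include.
Rate on top 2: 0.237. large flies: 0.197 < 0.237 → exclude; stop.
Optimal diet: wasps, aphids — 2 of 5 types.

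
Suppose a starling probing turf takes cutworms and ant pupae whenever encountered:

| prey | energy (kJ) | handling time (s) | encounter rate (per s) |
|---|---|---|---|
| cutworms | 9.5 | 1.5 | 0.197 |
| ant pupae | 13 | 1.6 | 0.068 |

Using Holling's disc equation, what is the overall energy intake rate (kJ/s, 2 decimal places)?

1.96 kJ/s

Energy encountered per unit search time: 0.197×9.5 + 0.068×13 = 2.756 kJ/s.
Handling time per unit search time: 0.197×1.5 + 0.068×1.6 = 0.4043.
Rate = 2.756/(1 + 0.4043) = 1.962 kJ/s.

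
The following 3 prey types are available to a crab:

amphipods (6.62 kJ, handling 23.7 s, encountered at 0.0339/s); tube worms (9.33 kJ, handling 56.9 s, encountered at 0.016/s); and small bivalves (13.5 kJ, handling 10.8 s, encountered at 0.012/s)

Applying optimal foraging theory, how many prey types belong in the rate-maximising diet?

2

Profitabilities (E/h, kJ/s): small bivalves 1.25, amphipods 0.279, tube worms 0.164. Add prey in this order while the next type's profitability exceeds the intake rate on those already taken.
Rate on top 1: 0.1434. amphipods: 0.279 > 0.1434 → include.
Rate on top 2: 0.1999. tube worms: 0.164 < 0.1999 → exclude; stop.
Optimal diet: small bivalves, amphipods — 2 of 3 types.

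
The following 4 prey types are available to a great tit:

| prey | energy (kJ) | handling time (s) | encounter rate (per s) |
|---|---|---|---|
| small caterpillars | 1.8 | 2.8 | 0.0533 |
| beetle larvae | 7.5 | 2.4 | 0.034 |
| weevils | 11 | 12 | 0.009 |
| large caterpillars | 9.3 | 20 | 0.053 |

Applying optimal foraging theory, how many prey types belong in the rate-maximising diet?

4

Rank by E/h (kJ/s): beetle larvae 3.12, weevils 0.917, small caterpillars 0.643, large caterpillars 0.465. Include each in turn until the next type's E/h falls below the running intake rate.
Rate on top 1: 0.2358. weevils: 0.917 > 0.2358 → include.
Rate on top 2: 0.2976. small caterpillars: 0.643 > 0.2976 → include.
Rate on top 3: 0.3361. large caterpillars: 0.465 > 0.3361 → include.
Optimal diet: beetle larvae, weevils, small caterpillars, large caterpillars — 4 of 4 types.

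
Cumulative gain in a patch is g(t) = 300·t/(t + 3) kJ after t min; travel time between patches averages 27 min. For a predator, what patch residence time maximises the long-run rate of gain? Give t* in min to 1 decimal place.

By the marginal value theorem, leave when the instantaneous gain rate g'(t) equals the habitat-wide average g(t)/(T + t).
g'(t) = 300·3/(t + 3)². Setting 300·3/(t+3)² = 300t/[(t+3)(27+t)] gives 3(27+t) = t(t+3), so t² = 3×27 = 81.
t* = √81 = 9 min.

9.0 min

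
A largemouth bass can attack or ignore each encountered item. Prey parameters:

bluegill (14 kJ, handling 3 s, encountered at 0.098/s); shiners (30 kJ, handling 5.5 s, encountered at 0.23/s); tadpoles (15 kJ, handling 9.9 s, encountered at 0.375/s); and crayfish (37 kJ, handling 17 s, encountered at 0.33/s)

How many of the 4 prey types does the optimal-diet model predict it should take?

E/h in descending order: shiners 5.45, bluegill 4.67, crayfish 2.18, tadpoles 1.52 kJ/s. The optimal diet is the largest prefix of this list for which every included type satisfies E_i/h_i > R on the types above it.
Rate on top 1: 3.046. bluegill: 4.67 > 3.046 → include.
Rate on top 2: 3.233. crayfish: 2.18 < 3.233 → exclude; stop.
Optimal diet: shiners, bluegill — 2 of 4 types.

2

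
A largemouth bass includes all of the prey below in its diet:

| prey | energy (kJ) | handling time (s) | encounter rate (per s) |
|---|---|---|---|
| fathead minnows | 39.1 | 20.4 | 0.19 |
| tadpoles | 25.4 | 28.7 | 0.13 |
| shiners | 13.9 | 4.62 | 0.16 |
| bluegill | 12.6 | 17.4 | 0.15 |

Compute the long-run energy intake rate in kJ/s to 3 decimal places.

1.242 kJ/s

R = (0.19×39.1 + 0.13×25.4 + 0.16×13.9 + 0.15×12.6) / (1 + 0.19×20.4 + 0.13×28.7 + 0.16×4.62 + 0.15×17.4) = 14.85/11.96 = 1.242 kJ/s.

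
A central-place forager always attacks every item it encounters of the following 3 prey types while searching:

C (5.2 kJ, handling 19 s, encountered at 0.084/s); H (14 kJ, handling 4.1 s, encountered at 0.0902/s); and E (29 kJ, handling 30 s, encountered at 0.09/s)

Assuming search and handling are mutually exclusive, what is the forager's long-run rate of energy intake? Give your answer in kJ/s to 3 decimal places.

0.761 kJ/s

R = (0.084×5.2 + 0.0902×14 + 0.09×29) / (1 + 0.084×19 + 0.0902×4.1 + 0.09×30) = 4.31/5.666 = 0.7606 kJ/s.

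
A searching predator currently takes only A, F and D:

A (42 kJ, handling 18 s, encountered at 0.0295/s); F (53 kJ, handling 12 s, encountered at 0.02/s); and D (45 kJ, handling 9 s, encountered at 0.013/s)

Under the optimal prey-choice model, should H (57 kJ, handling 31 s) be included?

Yes

Current rate: (0.0295×42 + 0.02×53 + 0.013×45)/(1 + 0.0295×18 + 0.02×12 + 0.013×9) = 1.528 kJ/s.
Profitability of H: 57/31 = 1.839 kJ/s.
1.839 > 1.528, so adding H raises the average — include it.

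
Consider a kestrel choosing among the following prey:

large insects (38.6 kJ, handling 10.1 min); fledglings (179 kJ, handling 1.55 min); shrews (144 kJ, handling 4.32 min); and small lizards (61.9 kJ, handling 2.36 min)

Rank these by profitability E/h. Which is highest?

Profitability E/h (kJ/min): large insects = 38.6/10.1 = 3.82, fledglings = 179/1.55 = 115, shrews = 144/4.32 = 33.3, small lizards = 61.9/2.36 = 26.2.
Ranked: fledglings > shrews > small lizards > large insects.

fledglings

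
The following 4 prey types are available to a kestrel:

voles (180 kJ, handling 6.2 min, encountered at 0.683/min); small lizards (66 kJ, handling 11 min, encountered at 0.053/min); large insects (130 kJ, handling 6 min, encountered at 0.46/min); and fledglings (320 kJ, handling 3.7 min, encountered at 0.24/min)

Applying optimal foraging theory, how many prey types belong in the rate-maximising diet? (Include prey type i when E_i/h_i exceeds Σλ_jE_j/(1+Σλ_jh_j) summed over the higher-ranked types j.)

1

Profitabilities (E/h, kJ/min): fledglings 86.5, voles 29, large insects 21.7, small lizards 6. Add prey in this order while the next type's profitability exceeds the intake rate on those already taken.
Rate on top 1: 40.68. voles: 29 < 40.68 → exclude; stop.
Optimal diet: fledglings — 1 of 4 types.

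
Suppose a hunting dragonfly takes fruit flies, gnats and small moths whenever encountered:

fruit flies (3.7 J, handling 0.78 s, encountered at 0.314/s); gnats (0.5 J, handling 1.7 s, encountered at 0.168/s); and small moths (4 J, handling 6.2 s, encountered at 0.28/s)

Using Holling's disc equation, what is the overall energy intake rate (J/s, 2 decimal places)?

R = (0.314×3.7 + 0.168×0.5 + 0.28×4) / (1 + 0.314×0.78 + 0.168×1.7 + 0.28×6.2) = 2.366/3.267 = 0.7243 J/s.

0.72 J/s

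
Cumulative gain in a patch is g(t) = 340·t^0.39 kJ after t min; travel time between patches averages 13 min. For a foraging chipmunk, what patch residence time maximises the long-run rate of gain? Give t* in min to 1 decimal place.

8.3 min

Optimal t* satisfies g'(t*) = g(t*)/(T + t*).
g'(t) = 0.39·340·t^-0.61. Setting 0.39·340·t^-0.61 = 340·t^0.39/(13+t) gives 0.39(13+t) = t, so 0.61·t = 0.39×13.
t* = 0.39×13/0.61 = 8.311 min.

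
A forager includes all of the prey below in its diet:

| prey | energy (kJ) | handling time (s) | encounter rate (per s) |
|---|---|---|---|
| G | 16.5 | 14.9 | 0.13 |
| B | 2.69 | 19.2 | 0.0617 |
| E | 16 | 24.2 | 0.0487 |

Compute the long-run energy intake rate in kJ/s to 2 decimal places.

0.58 kJ/s

R = (0.13×16.5 + 0.0617×2.69 + 0.0487×16) / (1 + 0.13×14.9 + 0.0617×19.2 + 0.0487×24.2) = 3.09/5.3 = 0.583 kJ/s.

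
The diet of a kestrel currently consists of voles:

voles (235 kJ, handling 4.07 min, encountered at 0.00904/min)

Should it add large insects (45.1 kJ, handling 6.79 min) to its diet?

On voles alone, R = ΣλE/(1+Σλh) = 2.124/1.037 = 2.049 kJ/min.
large insects: E/h = 45.1/6.79 = 6.642 kJ/min.
Since 6.642 > R, including large insects increases the long-run rate.

Yes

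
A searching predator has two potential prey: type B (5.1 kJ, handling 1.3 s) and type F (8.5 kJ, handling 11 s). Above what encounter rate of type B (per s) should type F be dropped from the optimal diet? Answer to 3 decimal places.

Drop type F once their profitability E₂/h₂ falls below the rate achievable on type B alone: E₂/h₂ = λE₁/(1 + λh₁).
Solve for λ: λE₁h₂ = E₂(1 + λh₁) → λ(E₁h₂ − E₂h₁) = E₂ → λ = E₂/(E₁h₂ − E₂h₁).
λ = 8.5/(5.1×11 − 8.5×1.3) = 8.5/45.05 = 0.1887 per s.

0.189 per s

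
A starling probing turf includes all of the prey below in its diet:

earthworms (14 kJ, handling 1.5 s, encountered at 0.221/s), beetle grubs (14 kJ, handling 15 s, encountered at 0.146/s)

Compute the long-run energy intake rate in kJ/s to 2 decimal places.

1.46 kJ/s

Energy encountered per unit search time: 0.221×14 + 0.146×14 = 5.138 kJ/s.
Handling time per unit search time: 0.221×1.5 + 0.146×15 = 2.522.
Rate = 5.138/(1 + 2.522) = 1.459 kJ/s.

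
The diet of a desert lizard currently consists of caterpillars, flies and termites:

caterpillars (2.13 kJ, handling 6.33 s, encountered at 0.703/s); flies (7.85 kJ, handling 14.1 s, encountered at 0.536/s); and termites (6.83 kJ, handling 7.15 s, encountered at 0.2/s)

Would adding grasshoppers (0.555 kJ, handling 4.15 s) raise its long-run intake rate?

No

On caterpillars, flies and termites alone, R = ΣλE/(1+Σλh) = 7.071/14.44 = 0.4898 kJ/s.
Profitability of grasshoppers: 0.555/4.15 = 0.1337 kJ/s.
Since 0.1337 < R, time spent handling grasshoppers is better spent searching.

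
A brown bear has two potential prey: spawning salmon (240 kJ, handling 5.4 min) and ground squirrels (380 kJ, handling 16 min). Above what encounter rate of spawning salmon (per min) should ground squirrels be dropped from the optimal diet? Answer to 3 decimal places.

0.213 per min

At the threshold, the rate on spawning salmon alone equals the profitability of ground squirrels: λ·240/(1 + λ·5.4) = 380/16 = 23.75.
Rearranging, λ(240 − 23.75×5.4) = 23.75, so λ = 23.75/111.8 = 0.2125 per min.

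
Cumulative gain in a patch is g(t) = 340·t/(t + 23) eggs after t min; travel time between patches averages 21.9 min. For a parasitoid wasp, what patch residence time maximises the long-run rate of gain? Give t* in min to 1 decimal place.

By the marginal value theorem, leave when the instantaneous gain rate g'(t) equals the habitat-wide average g(t)/(T + t).
g'(t) = 340·23/(t + 23)². Setting 340·23/(t+23)² = 340t/[(t+23)(21.9+t)] gives 23(21.9+t) = t(t+23), so t² = 23×21.9 = 503.7.
t* = √503.7 = 22.44 min.

22.4 min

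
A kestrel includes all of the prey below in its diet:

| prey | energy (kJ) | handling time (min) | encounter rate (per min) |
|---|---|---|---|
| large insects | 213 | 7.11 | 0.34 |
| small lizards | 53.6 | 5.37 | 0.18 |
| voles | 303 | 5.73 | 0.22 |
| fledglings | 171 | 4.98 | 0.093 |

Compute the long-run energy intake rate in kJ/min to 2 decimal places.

R = Σλ_iE_i / (1 + Σλ_ih_i)
Numerator: 0.34×213 + 0.18×53.6 + 0.22×303 + 0.093×171 = 164.6
Denominator: 1 + 0.34×7.11 + 0.18×5.37 + 0.22×5.73 + 0.093×4.98 = 6.108
R = 164.6/6.108 = 26.95 kJ/min

26.95 kJ/min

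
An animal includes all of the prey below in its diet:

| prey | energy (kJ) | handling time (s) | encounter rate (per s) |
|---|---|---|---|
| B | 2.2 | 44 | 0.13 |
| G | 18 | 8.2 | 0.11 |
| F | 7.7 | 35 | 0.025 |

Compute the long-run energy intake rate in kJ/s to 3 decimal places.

Energy encountered per unit search time: 0.13×2.2 + 0.11×18 + 0.025×7.7 = 2.458 kJ/s.
Handling time per unit search time: 0.13×44 + 0.11×8.2 + 0.025×35 = 7.497.
Rate = 2.458/(1 + 7.497) = 0.2893 kJ/s.

0.289 kJ/s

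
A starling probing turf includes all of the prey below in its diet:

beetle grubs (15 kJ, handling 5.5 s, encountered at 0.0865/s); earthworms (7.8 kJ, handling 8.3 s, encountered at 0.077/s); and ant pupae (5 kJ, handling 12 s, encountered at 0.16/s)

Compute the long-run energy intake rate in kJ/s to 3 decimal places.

0.669 kJ/s

Energy encountered per unit search time: 0.0865×15 + 0.077×7.8 + 0.16×5 = 2.698 kJ/s.
Handling time per unit search time: 0.0865×5.5 + 0.077×8.3 + 0.16×12 = 3.035.
Rate = 2.698/(1 + 3.035) = 0.6687 kJ/s.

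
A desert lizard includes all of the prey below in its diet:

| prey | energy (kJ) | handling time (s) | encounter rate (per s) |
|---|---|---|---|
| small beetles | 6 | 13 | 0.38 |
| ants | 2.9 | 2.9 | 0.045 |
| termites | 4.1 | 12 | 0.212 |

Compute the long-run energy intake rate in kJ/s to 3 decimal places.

0.381 kJ/s

Energy encountered per unit search time: 0.38×6 + 0.045×2.9 + 0.212×4.1 = 3.28 kJ/s.
Handling time per unit search time: 0.38×13 + 0.045×2.9 + 0.212×12 = 7.614.
Rate = 3.28/(1 + 7.614) = 0.3807 kJ/s.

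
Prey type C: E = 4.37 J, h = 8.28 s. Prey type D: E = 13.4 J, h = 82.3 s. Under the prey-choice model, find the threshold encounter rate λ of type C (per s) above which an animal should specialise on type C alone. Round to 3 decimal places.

0.054 per s

At the threshold, the rate on type C alone equals the profitability of type D: λ·4.37/(1 + λ·8.28) = 13.4/82.3 = 0.1628.
Rearranging, λ(4.37 − 0.1628×8.28) = 0.1628, so λ = 0.1628/3.022 = 0.05388 per s.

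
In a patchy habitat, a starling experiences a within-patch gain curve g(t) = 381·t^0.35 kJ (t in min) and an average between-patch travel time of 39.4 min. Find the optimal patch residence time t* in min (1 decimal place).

Optimal t* satisfies g'(t*) = g(t*)/(T + t*).
g'(t) = 0.35·381·t^-0.65. Setting 0.35·381·t^-0.65 = 381·t^0.35/(39.4+t) gives 0.35(39.4+t) = t, so 0.65·t = 0.35×39.4.
t* = 0.35×39.4/0.65 = 21.22 min.

21.2 min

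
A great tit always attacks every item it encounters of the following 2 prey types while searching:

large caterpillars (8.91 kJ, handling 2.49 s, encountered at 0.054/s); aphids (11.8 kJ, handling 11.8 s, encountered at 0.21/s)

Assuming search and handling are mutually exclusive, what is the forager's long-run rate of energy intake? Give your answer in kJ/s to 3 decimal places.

Energy encountered per unit search time: 0.054×8.91 + 0.21×11.8 = 2.959 kJ/s.
Handling time per unit search time: 0.054×2.49 + 0.21×11.8 = 2.612.
Rate = 2.959/(1 + 2.612) = 0.8191 kJ/s.

0.819 kJ/s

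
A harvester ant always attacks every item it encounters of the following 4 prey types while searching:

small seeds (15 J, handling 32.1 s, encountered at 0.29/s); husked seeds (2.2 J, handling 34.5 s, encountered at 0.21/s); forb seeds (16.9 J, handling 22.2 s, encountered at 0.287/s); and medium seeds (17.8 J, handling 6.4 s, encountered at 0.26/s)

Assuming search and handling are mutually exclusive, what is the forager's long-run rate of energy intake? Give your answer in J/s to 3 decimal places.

0.558 J/s

R = Σλ_iE_i / (1 + Σλ_ih_i)
Numerator: 0.29×15 + 0.21×2.2 + 0.287×16.9 + 0.26×17.8 = 14.29
Denominator: 1 + 0.29×32.1 + 0.21×34.5 + 0.287×22.2 + 0.26×6.4 = 25.59
R = 14.29/25.59 = 0.5584 J/s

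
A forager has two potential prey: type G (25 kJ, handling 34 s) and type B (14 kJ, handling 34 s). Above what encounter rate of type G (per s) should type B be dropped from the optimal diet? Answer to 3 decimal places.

Drop type B once their profitability E₂/h₂ falls below the rate achievable on type G alone: E₂/h₂ = λE₁/(1 + λh₁).
Solve for λ: λE₁h₂ = E₂(1 + λh₁) → λ(E₁h₂ − E₂h₁) = E₂ → λ = E₂/(E₁h₂ − E₂h₁).
λ = 14/(25×34 − 14×34) = 14/374 = 0.03743 per s.

0.037 per s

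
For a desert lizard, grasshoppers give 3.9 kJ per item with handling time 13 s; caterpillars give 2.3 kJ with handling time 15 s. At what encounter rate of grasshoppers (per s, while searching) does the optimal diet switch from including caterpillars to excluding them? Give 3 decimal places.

Drop caterpillars once their profitability E₂/h₂ falls below the rate achievable on grasshoppers alone: E₂/h₂ = λE₁/(1 + λh₁).
Solve for λ: λE₁h₂ = E₂(1 + λh₁) → λ(E₁h₂ − E₂h₁) = E₂ → λ = E₂/(E₁h₂ − E₂h₁).
λ = 2.3/(3.9×15 − 2.3×13) = 2.3/28.6 = 0.08042 per s.

0.080 per s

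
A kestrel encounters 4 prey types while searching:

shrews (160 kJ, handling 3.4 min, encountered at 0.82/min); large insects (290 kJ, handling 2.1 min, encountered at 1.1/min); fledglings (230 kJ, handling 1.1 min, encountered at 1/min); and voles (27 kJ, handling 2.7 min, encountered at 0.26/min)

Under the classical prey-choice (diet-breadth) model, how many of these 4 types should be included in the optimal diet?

E/h in descending order: fledglings 209, large insects 138, shrews 47.1, voles 10 kJ/min. The optimal diet is the largest prefix of this list for which every included type satisfies E_i/h_i > R on the types above it.
Rate on top 1: 109.5. large insects: 138 > 109.5 → include.
Rate on top 2: 124.5. shrews: 47.1 < 124.5 → exclude; stop.
Optimal diet: fledglings, large insects — 2 of 4 types.

2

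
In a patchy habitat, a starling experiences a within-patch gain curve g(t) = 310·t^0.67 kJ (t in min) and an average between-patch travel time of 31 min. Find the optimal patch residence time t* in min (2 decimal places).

62.94 min

By the marginal value theorem, leave when the instantaneous gain rate g'(t) equals the habitat-wide average g(t)/(T + t).
g'(t) = 0.67·310·t^-0.33. Setting 0.67·310·t^-0.33 = 310·t^0.67/(31+t) gives 0.67(31+t) = t, so 0.33·t = 0.67×31.
t* = 0.67×31/0.33 = 62.94 min.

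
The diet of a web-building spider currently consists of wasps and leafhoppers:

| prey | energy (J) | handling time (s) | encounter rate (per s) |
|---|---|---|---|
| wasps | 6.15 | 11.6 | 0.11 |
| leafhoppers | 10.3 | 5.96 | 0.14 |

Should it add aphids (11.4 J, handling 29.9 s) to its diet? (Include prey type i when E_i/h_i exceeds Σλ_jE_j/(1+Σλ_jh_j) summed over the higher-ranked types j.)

No

Current rate: (0.11×6.15 + 0.14×10.3)/(1 + 0.11×11.6 + 0.14×5.96) = 0.6811 J/s.
aphids: E/h = 11.4/29.9 = 0.3813 J/s.
Since 0.3813 < R, time spent handling aphids is better spent searching.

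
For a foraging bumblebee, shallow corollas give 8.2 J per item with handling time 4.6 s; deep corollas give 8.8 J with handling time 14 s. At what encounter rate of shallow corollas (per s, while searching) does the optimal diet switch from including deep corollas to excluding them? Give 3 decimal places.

Drop deep corollas once their profitability E₂/h₂ falls below the rate achievable on shallow corollas alone: E₂/h₂ = λE₁/(1 + λh₁).
Solve for λ: λE₁h₂ = E₂(1 + λh₁) → λ(E₁h₂ − E₂h₁) = E₂ → λ = E₂/(E₁h₂ − E₂h₁).
λ = 8.8/(8.2×14 − 8.8×4.6) = 8.8/74.32 = 0.1184 per s.

0.118 per s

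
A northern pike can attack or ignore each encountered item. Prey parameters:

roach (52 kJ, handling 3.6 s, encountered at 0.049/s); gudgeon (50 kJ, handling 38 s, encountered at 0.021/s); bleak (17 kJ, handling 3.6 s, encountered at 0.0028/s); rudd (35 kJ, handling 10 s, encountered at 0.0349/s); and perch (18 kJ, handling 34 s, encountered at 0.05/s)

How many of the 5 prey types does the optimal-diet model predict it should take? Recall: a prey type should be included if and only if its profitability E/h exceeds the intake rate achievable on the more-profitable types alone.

Rank by E/h (kJ/s): roach 14.4, bleak 4.72, rudd 3.5, gudgeon 1.32, perch 0.529. Include each in turn until the next type's E/h falls below the running intake rate.
Rate on top 1: 2.166. bleak: 4.72 > 2.166 → include.
Rate on top 2: 2.188. rudd: 3.5 > 2.188 → include.
Rate on top 3: 2.486. gudgeon: 1.32 < 2.486 → exclude; stop.
Optimal diet: roach, bleak, rudd — 3 of 5 types.

3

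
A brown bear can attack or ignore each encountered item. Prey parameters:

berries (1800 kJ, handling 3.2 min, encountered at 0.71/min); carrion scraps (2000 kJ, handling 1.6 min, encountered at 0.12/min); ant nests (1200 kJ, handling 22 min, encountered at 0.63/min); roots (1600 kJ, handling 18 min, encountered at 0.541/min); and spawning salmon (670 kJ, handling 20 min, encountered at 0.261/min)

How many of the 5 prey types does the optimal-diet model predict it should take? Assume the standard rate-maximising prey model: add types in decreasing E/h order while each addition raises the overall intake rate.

Rank by E/h (kJ/min): carrion scraps 1.25e+03, berries 562, roots 88.9, ant nests 54.5, spawning salmon 33.5. Include each in turn until the next type's E/h falls below the running intake rate.
Rate on top 1: 201.3. berries: 562 > 201.3 → include.
Rate on top 2: 438.2. roots: 88.9 < 438.2 → exclude; stop.
Optimal diet: carrion scraps, berries — 2 of 5 types.

2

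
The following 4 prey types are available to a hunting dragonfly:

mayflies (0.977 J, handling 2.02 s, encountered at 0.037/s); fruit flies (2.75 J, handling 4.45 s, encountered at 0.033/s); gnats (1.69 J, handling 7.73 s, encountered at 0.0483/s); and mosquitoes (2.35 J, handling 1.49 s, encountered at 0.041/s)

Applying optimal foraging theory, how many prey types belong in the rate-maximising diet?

Rank by E/h (J/s): mosquitoes 1.58, fruit flies 0.618, mayflies 0.484, gnats 0.219. Include each in turn until the next type's E/h falls below the running intake rate.
Rate on top 1: 0.0908. fruit flies: 0.618 > 0.0908 → include.
Rate on top 2: 0.1549. mayflies: 0.484 > 0.1549 → include.
Rate on top 3: 0.174. gnats: 0.219 > 0.174 → include.
Optimal diet: mosquitoes, fruit flies, mayflies, gnats — 4 of 4 types.

4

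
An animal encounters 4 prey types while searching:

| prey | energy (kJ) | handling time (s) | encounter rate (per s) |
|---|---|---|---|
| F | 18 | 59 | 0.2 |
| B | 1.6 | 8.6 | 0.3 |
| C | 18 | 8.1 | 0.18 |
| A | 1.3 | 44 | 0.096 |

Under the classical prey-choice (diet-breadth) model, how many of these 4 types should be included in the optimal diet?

Rank by E/h (kJ/s): C 2.22, F 0.305, B 0.186, A 0.0295. Include each in turn until the next type's E/h falls below the running intake rate.
Rate on top 1: 1.318. F: 0.305 < 1.318 → exclude; stop.
Optimal diet: C — 1 of 4 types.

1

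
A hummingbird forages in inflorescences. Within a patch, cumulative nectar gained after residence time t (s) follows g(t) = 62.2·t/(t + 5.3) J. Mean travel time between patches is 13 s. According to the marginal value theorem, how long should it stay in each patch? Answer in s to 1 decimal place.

By the marginal value theorem, leave when the instantaneous gain rate g'(t) equals the habitat-wide average g(t)/(T + t).
g'(t) = 62.2·5.3/(t + 5.3)². Setting 62.2·5.3/(t+5.3)² = 62.2t/[(t+5.3)(13+t)] gives 5.3(13+t) = t(t+5.3), so t² = 5.3×13 = 68.9.
t* = √68.9 = 8.301 s.

8.3 s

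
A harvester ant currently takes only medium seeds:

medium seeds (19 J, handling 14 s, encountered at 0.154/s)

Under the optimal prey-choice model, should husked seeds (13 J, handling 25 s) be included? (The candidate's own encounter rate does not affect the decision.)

No

On medium seeds alone, R = ΣλE/(1+Σλh) = 2.926/3.156 = 0.9271 J/s.
husked seeds: E/h = 13/25 = 0.52 J/s.
0.52 < 0.9271, so adding husked seeds would lower the average — exclude it.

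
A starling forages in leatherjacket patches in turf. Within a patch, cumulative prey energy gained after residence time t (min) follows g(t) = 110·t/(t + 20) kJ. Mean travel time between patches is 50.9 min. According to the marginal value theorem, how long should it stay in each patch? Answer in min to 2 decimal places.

31.91 min

Maximise g(t)/(T+t): set derivative to zero → g'(t)(T+t) = g(t).
g'(t) = 110·20/(t + 20)². Setting 110·20/(t+20)² = 110t/[(t+20)(50.9+t)] gives 20(50.9+t) = t(t+20), so t² = 20×50.9 = 1018.
t* = √1018 = 31.91 min.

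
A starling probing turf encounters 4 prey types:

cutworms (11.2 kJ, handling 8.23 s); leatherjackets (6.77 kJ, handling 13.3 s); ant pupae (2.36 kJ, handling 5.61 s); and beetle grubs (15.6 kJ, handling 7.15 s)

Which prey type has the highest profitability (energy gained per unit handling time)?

beetle grubs

Profitability E/h (kJ/s): cutworms = 11.2/8.23 = 1.36, leatherjackets = 6.77/13.3 = 0.509, ant pupae = 2.36/5.61 = 0.421, beetle grubs = 15.6/7.15 = 2.18.
Ranked: beetle grubs > cutworms > leatherjackets > ant pupae.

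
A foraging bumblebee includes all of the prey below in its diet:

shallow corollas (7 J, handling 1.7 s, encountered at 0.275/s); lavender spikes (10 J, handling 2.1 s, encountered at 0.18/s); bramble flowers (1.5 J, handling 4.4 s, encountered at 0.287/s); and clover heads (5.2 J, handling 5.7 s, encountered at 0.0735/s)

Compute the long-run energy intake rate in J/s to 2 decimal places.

R = (0.275×7 + 0.18×10 + 0.287×1.5 + 0.0735×5.2) / (1 + 0.275×1.7 + 0.18×2.1 + 0.287×4.4 + 0.0735×5.7) = 4.538/3.527 = 1.286 J/s.

1.29 J/s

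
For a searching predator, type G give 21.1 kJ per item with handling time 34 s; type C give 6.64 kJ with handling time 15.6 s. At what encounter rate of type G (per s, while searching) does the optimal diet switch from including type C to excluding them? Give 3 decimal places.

0.064 per s

At the threshold, the rate on type G alone equals the profitability of type C: λ·21.1/(1 + λ·34) = 6.64/15.6 = 0.4256.
Rearranging, λ(21.1 − 0.4256×34) = 0.4256, so λ = 0.4256/6.628 = 0.06422 per s.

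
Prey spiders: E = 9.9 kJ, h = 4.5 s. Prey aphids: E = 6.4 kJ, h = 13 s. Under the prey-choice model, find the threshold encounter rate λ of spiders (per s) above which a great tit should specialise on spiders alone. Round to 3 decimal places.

0.064 per s

At the threshold, the rate on spiders alone equals the profitability of aphids: λ·9.9/(1 + λ·4.5) = 6.4/13 = 0.4923.
Rearranging, λ(9.9 − 0.4923×4.5) = 0.4923, so λ = 0.4923/7.685 = 0.06406 per s.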